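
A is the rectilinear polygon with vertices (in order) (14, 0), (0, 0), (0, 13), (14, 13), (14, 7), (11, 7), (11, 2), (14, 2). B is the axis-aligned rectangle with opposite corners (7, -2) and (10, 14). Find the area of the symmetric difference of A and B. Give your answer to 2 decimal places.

|A| = 167, |B| = 48, |A∩B| = 39.
|A △ B| = |A| + |B| − 2·|A∩B| = 167 + 48 − 78 = 137.00.

137.00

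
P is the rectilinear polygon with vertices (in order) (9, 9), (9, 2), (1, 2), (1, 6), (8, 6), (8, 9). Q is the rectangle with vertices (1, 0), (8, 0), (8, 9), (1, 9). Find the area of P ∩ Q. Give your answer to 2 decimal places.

28.00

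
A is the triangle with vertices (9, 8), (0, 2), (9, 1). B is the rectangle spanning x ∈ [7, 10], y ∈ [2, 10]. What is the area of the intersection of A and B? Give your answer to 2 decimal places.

10.67

The intersection is the polygon with vertices (9,8), (9,2), (7,2), (7,6.667).
By the shoelace formula its area is 10.67.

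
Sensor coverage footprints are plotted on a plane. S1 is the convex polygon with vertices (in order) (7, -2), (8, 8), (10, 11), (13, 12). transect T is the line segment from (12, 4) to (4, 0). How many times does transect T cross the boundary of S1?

The segment meets the boundary at (7.368,1.684), (8.909,2.455).

2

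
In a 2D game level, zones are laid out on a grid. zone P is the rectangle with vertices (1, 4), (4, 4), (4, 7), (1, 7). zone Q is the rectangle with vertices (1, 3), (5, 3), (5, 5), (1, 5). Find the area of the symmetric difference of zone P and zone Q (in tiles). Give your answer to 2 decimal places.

11.00

|zone P∩zone Q|: x∈[1,4], y∈[4,5] → 3·1 = 3.
|zone P △ zone Q| = |zone P| + |zone Q| − 2·|zone P∩zone Q| = 9 + 8 − 6 = 11.00.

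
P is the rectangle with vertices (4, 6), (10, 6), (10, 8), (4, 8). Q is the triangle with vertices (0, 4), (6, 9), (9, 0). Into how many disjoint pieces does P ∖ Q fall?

2

P ∖ Q splits into 2 disjoint pieces (area 6.6667, area 0.2667).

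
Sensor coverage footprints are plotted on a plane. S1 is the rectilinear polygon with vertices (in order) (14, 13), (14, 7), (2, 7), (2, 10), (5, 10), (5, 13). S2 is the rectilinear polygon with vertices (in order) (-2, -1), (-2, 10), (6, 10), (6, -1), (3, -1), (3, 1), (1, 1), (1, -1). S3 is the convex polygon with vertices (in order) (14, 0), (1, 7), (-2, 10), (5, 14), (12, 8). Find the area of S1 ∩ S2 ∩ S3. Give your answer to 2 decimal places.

12.00

The intersection is the polygon with vertices (2,10), (5,10), (6,10), (6,7), (2,7).
By the shoelace formula its area is 12.00.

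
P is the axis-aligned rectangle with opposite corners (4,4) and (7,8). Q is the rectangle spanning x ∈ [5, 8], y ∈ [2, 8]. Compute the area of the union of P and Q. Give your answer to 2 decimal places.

22.00

By inclusion–exclusion:
Individual areas: |P| = 12, |Q| = 18.
|P∩Q|: x∈[5,7], y∈[4,8] → 2·4 = 8.
|P ∪ Q| = 30 − 8 = 22.00.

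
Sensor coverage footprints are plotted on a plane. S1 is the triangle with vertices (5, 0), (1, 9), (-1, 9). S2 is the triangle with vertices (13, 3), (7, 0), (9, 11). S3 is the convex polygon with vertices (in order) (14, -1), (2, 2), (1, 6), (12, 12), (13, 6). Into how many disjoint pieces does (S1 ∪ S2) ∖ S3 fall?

4

(S1 ∪ S2) ∖ S3 splits into 4 disjoint pieces (area 0.2344, area 4.6098, area 0.3261, area 0.1204).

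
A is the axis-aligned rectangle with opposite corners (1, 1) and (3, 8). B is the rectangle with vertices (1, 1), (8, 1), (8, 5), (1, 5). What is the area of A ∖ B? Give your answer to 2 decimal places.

6.00

|A∩B|: x∈[1,3], y∈[1,5] → 2·4 = 8.
|A| = 14.
|A ∖ B| = |A| − |A∩B| = 14 − 8 = 6.00.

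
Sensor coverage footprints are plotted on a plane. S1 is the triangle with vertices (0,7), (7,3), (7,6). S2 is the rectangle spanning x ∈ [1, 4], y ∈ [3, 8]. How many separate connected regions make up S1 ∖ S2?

S1 ∖ S2 splits into 2 disjoint pieces (area 0.2143, area 7.0714).

2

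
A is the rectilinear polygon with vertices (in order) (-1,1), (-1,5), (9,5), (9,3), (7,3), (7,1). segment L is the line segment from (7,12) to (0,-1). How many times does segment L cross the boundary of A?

2

The segment meets the boundary at (1.077,1), (3.231,5).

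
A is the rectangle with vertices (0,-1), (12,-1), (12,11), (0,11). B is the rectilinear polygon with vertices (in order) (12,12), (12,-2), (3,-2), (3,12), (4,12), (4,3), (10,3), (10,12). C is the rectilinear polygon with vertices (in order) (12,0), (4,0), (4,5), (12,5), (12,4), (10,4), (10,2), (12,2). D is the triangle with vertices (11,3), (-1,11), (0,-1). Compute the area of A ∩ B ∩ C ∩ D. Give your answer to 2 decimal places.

8.73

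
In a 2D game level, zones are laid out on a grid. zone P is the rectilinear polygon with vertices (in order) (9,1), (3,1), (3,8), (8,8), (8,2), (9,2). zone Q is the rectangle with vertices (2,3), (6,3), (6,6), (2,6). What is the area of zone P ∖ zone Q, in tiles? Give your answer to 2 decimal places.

27.00

|zone P| = 36, |zone P∩zone Q| = 9.
|zone P ∖ zone Q| = |zone P| − |zone P∩zone Q| = 36 − 9 = 27.00.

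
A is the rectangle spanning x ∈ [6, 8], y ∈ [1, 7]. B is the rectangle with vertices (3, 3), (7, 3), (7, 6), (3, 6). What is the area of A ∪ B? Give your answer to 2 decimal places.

21.00

By inclusion–exclusion:
Individual areas: |A| = 12, |B| = 12.
|A∩B|: x∈[6,7], y∈[3,6] → 1·3 = 3.
|A ∪ B| = 24 − 3 = 21.00.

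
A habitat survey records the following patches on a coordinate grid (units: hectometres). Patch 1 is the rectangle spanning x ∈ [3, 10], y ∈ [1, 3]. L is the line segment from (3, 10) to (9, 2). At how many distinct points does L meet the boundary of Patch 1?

1

The segment meets the boundary at (8.25,3).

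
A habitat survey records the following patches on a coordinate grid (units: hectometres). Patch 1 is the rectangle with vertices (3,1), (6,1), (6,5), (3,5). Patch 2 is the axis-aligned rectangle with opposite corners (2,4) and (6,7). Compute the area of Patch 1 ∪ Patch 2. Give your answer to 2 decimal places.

21.00

By inclusion–exclusion:
Individual areas: |Patch 1| = 12, |Patch 2| = 12.
|Patch 1∩Patch 2|: x∈[3,6], y∈[4,5] → 3·1 = 3.
|Patch 1 ∪ Patch 2| = 24 − 3 = 21.00.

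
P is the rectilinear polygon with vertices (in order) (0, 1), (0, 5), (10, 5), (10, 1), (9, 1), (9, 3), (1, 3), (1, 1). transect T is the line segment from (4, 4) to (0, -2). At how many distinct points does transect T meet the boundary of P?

1

The segment meets the boundary at (3.333,3).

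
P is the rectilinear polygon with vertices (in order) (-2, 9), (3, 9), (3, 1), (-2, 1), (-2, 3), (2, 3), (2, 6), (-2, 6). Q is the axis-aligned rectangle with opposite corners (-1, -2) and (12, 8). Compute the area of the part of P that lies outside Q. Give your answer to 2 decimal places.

9.00

|P| = 28, |P∩Q| = 19.
|P ∖ Q| = |P| − |P∩Q| = 28 − 19 = 9.00.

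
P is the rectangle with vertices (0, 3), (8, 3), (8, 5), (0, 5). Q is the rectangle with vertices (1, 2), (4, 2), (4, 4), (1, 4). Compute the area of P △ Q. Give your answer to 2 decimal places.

16.00

|P∩Q|: x∈[1,4], y∈[3,4] → 3·1 = 3.
|P △ Q| = |P| + |Q| − 2·|P∩Q| = 16 + 6 − 6 = 16.00.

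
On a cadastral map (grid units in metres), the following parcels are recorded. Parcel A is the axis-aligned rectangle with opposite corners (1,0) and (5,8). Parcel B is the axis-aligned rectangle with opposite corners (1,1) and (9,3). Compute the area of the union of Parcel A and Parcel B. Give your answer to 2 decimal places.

40.00

By inclusion–exclusion:
Individual areas: |Parcel A| = 32, |Parcel B| = 16.
|Parcel A∩Parcel B|: x∈[1,5], y∈[1,3] → 4·2 = 8.
|Parcel A ∪ Parcel B| = 48 − 8 = 40.00.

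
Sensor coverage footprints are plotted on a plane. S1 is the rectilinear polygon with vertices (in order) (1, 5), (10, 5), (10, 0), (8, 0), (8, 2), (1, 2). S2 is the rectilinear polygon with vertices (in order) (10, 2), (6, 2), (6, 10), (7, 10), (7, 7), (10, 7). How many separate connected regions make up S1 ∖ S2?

2

S1 ∖ S2 splits into 2 disjoint pieces (area 15, area 4).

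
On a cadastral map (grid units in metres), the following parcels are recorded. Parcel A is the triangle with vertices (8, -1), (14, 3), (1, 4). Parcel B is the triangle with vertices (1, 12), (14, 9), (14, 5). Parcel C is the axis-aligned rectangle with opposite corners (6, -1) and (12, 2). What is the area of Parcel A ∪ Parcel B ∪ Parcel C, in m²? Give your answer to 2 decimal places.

By inclusion–exclusion:
Individual areas: |Parcel A| = 29, |Parcel B| = 26, |Parcel C| = 18.
|Parcel A∩Parcel B| = 0.
|Parcel A∩Parcel C| = 11.2381.
|Parcel B∩Parcel C| = 0.
|Parcel A∩Parcel B∩Parcel C| = 0.
|Parcel A ∪ Parcel B ∪ Parcel C| = 73 − 11.2381 + 0 = 61.76.

61.76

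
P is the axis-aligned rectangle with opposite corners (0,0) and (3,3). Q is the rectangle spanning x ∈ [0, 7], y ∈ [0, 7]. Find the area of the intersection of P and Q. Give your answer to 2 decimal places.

|P∩Q|: x∈[0,3], y∈[0,3] → 3·3 = 9.

9.00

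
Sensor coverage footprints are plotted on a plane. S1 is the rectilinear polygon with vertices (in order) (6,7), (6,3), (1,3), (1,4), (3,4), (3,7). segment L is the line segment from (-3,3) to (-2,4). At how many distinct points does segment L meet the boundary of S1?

The segment lies entirely outside S1 and never meets its boundary.

0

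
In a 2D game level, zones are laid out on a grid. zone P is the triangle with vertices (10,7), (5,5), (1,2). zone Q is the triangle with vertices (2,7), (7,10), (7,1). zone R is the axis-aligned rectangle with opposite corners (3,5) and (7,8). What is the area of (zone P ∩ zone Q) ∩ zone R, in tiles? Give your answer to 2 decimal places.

0.70

The region (zone P ∩ zone Q) ∩ zone R is the polygon with vertices (7,5.8), (7,5.333), (6.4,5), (5,5).
By the shoelace formula its area is 0.70.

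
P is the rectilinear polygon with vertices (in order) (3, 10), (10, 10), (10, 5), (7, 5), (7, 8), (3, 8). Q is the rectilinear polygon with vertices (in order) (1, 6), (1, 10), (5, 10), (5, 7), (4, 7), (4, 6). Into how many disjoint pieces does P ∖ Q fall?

P ∖ Q is a single connected region.

1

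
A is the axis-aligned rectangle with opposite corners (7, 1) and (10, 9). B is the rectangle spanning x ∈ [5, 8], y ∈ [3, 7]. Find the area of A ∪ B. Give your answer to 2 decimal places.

By inclusion–exclusion:
Individual areas: |A| = 24, |B| = 12.
|A∩B|: x∈[7,8], y∈[3,7] → 1·4 = 4.
|A ∪ B| = 36 − 4 = 32.00.

32.00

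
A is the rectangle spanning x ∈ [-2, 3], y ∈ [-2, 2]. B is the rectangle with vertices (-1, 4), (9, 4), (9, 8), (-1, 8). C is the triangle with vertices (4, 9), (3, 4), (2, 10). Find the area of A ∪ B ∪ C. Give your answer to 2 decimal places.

By inclusion–exclusion:
Individual areas: |A| = 20, |B| = 40, |C| = 5.5.
|A∩B| = 0 (no overlap).
|A∩C| = 0.
|B∩C| = 2.9333.
|A∩B∩C| = 0.
|A ∪ B ∪ C| = 65.5 − 2.9333 + 0 = 62.57.

62.57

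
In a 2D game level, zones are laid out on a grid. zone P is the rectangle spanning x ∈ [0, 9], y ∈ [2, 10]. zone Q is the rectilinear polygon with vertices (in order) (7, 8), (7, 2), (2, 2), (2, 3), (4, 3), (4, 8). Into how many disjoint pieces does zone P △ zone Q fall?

1

zone P △ zone Q is a single connected region.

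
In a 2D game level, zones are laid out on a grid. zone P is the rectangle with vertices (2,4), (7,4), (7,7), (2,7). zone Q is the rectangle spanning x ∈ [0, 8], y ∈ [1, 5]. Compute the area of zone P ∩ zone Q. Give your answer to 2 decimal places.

|zone P∩zone Q|: x∈[2,7], y∈[4,5] → 5·1 = 5.

5.00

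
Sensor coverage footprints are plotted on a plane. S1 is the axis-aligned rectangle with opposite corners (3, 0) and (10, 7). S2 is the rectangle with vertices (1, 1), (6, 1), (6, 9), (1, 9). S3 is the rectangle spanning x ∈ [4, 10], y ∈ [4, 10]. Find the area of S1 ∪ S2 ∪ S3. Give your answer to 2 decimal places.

85.00

By inclusion–exclusion:
Individual areas: |S1| = 49, |S2| = 40, |S3| = 36.
|S1∩S2|: x∈[3,6], y∈[1,7] → 3·6 = 18.
|S1∩S3|: x∈[4,10], y∈[4,7] → 6·3 = 18.
|S2∩S3|: x∈[4,6], y∈[4,9] → 2·5 = 10.
|S1∩S2∩S3| = 6.
|S1 ∪ S2 ∪ S3| = 125 − 46 + 6 = 85.00.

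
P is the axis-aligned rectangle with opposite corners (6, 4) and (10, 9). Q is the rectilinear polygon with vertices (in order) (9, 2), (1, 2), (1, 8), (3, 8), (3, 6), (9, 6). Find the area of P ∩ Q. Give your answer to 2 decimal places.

The intersection is the polygon with vertices (6,4), (6,6), (9,6), (9,4).
By the shoelace formula its area is 6.00.

6.00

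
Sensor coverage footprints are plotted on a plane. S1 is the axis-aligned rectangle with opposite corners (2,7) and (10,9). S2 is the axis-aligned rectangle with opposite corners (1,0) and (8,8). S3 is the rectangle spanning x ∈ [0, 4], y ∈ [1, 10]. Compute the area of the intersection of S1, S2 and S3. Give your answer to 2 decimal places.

2.00

The intersection is the polygon with vertices (2,8), (4,8), (4,7), (2,7).
By the shoelace formula its area is 2.00.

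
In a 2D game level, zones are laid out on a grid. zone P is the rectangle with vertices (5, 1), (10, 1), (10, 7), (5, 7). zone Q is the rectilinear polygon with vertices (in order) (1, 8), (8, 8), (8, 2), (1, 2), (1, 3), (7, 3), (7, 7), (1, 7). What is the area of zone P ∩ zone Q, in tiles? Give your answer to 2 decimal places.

7.00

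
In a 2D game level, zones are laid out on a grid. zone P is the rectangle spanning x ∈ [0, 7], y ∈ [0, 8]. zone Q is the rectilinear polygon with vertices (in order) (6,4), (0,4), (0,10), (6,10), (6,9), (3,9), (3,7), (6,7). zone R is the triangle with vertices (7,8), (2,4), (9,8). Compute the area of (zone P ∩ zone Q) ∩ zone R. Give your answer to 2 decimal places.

1.80

The region (zone P ∩ zone Q) ∩ zone R is the polygon with vertices (6,7), (6,6.286), (2,4), (5.75,7).
By the shoelace formula its area is 1.80.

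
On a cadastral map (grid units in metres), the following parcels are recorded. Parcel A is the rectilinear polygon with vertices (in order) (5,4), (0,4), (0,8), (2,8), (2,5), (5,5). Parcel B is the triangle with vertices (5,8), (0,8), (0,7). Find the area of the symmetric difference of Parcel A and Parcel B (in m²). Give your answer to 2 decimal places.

|Parcel A| = 11, |Parcel B| = 2.5, |Parcel A∩Parcel B| = 1.6.
|Parcel A △ Parcel B| = |Parcel A| + |Parcel B| − 2·|Parcel A∩Parcel B| = 11 + 2.5 − 3.2 = 10.30.

10.30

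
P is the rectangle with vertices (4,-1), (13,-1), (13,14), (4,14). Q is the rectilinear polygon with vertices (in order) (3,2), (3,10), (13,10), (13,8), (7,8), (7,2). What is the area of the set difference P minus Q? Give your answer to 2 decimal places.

|P| = 135, |P∩Q| = 36.
|P ∖ Q| = |P| − |P∩Q| = 135 − 36 = 99.00.

99.00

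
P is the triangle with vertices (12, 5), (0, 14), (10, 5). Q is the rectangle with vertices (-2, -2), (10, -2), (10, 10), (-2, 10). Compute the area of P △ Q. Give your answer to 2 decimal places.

141.56

|P| = 9, |Q| = 144, |P∩Q| = 5.7222.
|P △ Q| = |P| + |Q| − 2·|P∩Q| = 9 + 144 − 11.4444 = 141.56.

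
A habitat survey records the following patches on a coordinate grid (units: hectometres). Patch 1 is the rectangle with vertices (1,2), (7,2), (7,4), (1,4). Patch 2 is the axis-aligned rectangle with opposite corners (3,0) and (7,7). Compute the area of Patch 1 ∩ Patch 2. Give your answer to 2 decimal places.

8.00

|Patch 1∩Patch 2|: x∈[3,7], y∈[2,4] → 4·2 = 8.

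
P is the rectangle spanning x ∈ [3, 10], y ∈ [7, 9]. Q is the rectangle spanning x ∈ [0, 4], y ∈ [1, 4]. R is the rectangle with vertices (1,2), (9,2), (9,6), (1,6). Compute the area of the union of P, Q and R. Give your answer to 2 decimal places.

By inclusion–exclusion:
Individual areas: |P| = 14, |Q| = 12, |R| = 32.
|P∩Q| = 0 (no overlap).
|P∩R| = 0 (no overlap).
|Q∩R|: x∈[1,4], y∈[2,4] → 3·2 = 6.
|P∩Q∩R| = 0.
|P ∪ Q ∪ R| = 58 − 6 + 0 = 52.00.

52.00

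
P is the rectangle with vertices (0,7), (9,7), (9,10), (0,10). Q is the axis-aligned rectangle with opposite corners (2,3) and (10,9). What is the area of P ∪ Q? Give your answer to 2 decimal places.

By inclusion–exclusion:
Individual areas: |P| = 27, |Q| = 48.
|P∩Q|: x∈[2,9], y∈[7,9] → 7·2 = 14.
|P ∪ Q| = 75 − 14 = 61.00.

61.00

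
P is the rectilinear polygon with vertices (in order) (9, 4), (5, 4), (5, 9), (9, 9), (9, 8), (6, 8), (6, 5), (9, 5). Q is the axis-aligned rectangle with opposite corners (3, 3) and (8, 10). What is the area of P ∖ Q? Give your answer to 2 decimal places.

|P| = 11, |P∩Q| = 9.
|P ∖ Q| = |P| − |P∩Q| = 11 − 9 = 2.00.

2.00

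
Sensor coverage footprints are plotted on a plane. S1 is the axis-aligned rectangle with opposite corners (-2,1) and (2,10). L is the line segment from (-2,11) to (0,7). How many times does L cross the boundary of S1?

The segment meets the boundary at (-1.5,10).

1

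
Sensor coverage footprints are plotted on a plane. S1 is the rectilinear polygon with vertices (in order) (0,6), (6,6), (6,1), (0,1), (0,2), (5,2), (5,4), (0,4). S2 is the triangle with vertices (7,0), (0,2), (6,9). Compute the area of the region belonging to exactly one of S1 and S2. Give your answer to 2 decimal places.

|S1| = 20, |S2| = 30.5, |S1∩S2| = 13.1071.
|S1 △ S2| = |S1| + |S2| − 2·|S1∩S2| = 20 + 30.5 − 26.2143 = 24.29.

24.29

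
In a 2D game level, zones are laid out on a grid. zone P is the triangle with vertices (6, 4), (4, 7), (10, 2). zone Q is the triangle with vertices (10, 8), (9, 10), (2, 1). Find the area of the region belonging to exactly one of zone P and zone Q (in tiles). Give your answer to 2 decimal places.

13.86

|zone P| = 4, |zone Q| = 11.5, |zone P∩zone Q| = 0.8202.
|zone P △ zone Q| = |zone P| + |zone Q| − 2·|zone P∩zone Q| = 4 + 11.5 − 1.6403 = 13.86.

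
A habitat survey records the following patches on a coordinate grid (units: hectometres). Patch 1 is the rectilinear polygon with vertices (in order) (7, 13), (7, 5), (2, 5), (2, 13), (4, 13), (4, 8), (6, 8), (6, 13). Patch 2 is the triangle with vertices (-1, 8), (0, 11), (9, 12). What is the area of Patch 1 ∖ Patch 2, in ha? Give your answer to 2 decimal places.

|Patch 1| = 30, |Patch 1∩Patch 2| = 4.1889.
|Patch 1 ∖ Patch 2| = |Patch 1| − |Patch 1∩Patch 2| = 30 − 4.1889 = 25.81.

25.81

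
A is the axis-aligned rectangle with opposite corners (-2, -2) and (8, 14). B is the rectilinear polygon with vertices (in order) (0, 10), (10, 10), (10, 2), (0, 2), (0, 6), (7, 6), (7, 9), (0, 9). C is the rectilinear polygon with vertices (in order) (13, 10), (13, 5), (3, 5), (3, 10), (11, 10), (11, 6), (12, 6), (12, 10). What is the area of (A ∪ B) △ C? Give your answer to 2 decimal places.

152.00

|A ∪ B| = 176.
|(A ∪ B) ∩ C| = 35.
|(A ∪ B) △ C| = 176 + 46 − 70 = 152.00.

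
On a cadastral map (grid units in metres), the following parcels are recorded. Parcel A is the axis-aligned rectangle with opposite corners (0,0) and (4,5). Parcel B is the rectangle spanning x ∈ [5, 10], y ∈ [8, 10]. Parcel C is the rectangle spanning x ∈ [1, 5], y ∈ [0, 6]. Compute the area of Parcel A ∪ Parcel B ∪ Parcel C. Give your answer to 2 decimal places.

By inclusion–exclusion:
Individual areas: |Parcel A| = 20, |Parcel B| = 10, |Parcel C| = 24.
|Parcel A∩Parcel B| = 0 (no overlap).
|Parcel A∩Parcel C|: x∈[1,4], y∈[0,5] → 3·5 = 15.
|Parcel B∩Parcel C| = 0 (no overlap).
|Parcel A∩Parcel B∩Parcel C| = 0.
|Parcel A ∪ Parcel B ∪ Parcel C| = 54 − 15 + 0 = 39.00.

39.00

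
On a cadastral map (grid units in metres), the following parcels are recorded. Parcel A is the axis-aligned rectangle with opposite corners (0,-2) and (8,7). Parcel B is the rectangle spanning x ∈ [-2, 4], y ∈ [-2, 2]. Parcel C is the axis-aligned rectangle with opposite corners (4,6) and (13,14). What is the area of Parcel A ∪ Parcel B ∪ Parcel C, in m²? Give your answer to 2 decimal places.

148.00

By inclusion–exclusion:
Individual areas: |Parcel A| = 72, |Parcel B| = 24, |Parcel C| = 72.
|Parcel A∩Parcel B|: x∈[0,4], y∈[-2,2] → 4·4 = 16.
|Parcel A∩Parcel C|: x∈[4,8], y∈[6,7] → 4·1 = 4.
|Parcel B∩Parcel C| = 0 (no overlap).
|Parcel A∩Parcel B∩Parcel C| = 0.
|Parcel A ∪ Parcel B ∪ Parcel C| = 168 − 20 + 0 = 148.00.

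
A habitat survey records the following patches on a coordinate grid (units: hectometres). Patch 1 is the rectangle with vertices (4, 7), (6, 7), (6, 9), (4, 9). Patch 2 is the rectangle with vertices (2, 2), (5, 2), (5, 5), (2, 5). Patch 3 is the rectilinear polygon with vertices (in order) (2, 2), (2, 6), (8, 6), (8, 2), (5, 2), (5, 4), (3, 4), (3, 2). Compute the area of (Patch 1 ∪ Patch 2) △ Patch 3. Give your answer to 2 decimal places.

23.00

|Patch 1 ∪ Patch 2| = 13.
|(Patch 1 ∪ Patch 2) ∩ Patch 3| = 5.
|(Patch 1 ∪ Patch 2) △ Patch 3| = 13 + 20 − 10 = 23.00.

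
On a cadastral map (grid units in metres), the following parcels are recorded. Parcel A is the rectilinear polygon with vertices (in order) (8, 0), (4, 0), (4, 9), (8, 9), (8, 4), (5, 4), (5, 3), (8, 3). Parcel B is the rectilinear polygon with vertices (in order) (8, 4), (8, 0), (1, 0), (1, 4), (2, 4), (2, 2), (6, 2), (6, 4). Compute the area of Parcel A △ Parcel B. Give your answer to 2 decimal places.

|Parcel A| = 33, |Parcel B| = 20, |Parcel A∩Parcel B| = 10.
|Parcel A △ Parcel B| = |Parcel A| + |Parcel B| − 2·|Parcel A∩Parcel B| = 33 + 20 − 20 = 33.00.

33.00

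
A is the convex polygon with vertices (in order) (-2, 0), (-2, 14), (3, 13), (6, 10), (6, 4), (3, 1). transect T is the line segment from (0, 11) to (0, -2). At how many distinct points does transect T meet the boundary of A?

The segment meets the boundary at (0,0.4).

1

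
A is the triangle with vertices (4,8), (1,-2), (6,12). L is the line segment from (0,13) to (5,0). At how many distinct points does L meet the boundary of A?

2

The segment meets the boundary at (3.296,4.43), (3.09,4.966).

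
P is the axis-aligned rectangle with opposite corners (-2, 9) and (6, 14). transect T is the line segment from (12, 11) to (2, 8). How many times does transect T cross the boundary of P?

2

The segment meets the boundary at (5.333,9), (6,9.2).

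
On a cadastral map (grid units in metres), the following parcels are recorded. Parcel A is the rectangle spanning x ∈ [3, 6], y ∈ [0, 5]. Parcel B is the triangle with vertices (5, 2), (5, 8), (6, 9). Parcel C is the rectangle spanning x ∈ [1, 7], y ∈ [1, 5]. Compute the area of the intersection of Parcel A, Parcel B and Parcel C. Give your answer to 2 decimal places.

The intersection is the polygon with vertices (5,2), (5,5), (5.429,5).
By the shoelace formula its area is 0.64.

0.64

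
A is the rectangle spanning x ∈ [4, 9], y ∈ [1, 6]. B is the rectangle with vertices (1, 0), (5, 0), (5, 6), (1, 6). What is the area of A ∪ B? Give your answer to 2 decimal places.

By inclusion–exclusion:
Individual areas: |A| = 25, |B| = 24.
|A∩B|: x∈[4,5], y∈[1,6] → 1·5 = 5.
|A ∪ B| = 49 − 5 = 44.00.

44.00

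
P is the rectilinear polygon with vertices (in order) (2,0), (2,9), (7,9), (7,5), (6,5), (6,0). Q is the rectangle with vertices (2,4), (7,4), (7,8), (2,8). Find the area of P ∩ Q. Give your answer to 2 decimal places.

The intersection is the polygon with vertices (2,8), (7,8), (7,5), (6,5), (6,4), (2,4).
By the shoelace formula its area is 19.00.

19.00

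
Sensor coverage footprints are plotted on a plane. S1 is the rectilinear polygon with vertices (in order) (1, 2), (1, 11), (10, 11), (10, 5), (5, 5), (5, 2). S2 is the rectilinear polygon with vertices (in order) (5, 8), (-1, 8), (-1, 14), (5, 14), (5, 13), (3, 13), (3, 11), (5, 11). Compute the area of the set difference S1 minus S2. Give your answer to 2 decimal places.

54.00

|S1| = 66, |S1∩S2| = 12.
|S1 ∖ S2| = |S1| − |S1∩S2| = 66 − 12 = 54.00.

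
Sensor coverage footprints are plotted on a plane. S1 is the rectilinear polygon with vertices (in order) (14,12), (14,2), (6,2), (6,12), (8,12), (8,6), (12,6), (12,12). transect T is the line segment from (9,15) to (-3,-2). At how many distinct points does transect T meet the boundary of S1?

2

The segment meets the boundary at (6,10.75), (6.882,12).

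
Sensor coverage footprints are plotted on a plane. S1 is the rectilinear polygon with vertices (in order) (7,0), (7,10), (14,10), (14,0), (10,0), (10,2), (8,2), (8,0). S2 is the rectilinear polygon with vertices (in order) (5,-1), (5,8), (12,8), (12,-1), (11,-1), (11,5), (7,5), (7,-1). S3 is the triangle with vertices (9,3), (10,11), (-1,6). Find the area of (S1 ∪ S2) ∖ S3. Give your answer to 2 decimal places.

|S1 ∪ S2| = 85.
|(S1 ∪ S2) ∩ S3| = 24.517.
|(S1 ∪ S2) ∖ S3| = 85 − 24.517 = 60.48.

60.48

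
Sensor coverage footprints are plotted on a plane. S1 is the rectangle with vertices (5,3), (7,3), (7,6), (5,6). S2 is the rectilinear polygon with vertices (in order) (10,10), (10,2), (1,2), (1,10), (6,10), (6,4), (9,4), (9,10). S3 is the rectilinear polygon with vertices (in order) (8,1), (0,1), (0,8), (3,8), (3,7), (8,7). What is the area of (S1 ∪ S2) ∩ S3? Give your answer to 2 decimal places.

33.00

|S1 ∪ S2| = 56.
|(S1 ∪ S2) ∩ S3| = 33.00.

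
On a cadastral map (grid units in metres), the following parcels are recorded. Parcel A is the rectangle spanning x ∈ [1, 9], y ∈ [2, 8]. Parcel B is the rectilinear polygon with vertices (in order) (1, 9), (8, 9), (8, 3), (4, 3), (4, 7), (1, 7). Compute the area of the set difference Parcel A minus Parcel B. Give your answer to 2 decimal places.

25.00

|Parcel A| = 48, |Parcel A∩Parcel B| = 23.
|Parcel A ∖ Parcel B| = |Parcel A| − |Parcel A∩Parcel B| = 48 − 23 = 25.00.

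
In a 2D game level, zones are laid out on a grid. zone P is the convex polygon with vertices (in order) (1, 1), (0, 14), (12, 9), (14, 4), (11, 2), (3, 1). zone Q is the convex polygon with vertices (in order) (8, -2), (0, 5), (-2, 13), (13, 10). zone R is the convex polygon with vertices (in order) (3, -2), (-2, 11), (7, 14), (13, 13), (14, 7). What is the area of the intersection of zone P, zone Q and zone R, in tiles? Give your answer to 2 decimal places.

94.51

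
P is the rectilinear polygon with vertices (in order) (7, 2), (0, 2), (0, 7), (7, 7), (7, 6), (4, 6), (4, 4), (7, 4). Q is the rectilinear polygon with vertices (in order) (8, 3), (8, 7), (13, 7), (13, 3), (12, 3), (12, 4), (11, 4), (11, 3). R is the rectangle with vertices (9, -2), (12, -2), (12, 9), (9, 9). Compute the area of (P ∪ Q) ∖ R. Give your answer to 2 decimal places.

|P ∪ Q| = 48.
|(P ∪ Q) ∩ R| = 11.
|(P ∪ Q) ∖ R| = 48 − 11 = 37.00.

37.00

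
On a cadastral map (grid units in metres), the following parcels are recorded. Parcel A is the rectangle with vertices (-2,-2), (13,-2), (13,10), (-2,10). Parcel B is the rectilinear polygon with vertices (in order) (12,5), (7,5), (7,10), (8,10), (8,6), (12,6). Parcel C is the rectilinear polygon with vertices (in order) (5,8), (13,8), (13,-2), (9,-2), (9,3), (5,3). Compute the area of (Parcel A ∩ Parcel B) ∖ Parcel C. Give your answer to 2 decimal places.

|Parcel A ∩ Parcel B| = 9.
|(Parcel A ∩ Parcel B) ∩ Parcel C| = 7.
|(Parcel A ∩ Parcel B) ∖ Parcel C| = 9 − 7 = 2.00.

2.00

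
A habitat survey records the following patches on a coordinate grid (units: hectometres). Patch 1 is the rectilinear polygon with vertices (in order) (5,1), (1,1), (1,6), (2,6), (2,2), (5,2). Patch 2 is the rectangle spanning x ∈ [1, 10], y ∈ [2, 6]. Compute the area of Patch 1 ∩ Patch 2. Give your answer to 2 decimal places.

4.00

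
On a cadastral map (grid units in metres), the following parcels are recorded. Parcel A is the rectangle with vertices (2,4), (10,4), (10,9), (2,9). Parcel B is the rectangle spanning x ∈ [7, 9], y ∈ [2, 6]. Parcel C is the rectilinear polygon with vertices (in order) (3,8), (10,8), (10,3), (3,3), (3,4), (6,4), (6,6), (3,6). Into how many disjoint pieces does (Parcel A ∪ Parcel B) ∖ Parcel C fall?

(Parcel A ∪ Parcel B) ∖ Parcel C splits into 2 disjoint pieces (area 18, area 2).

2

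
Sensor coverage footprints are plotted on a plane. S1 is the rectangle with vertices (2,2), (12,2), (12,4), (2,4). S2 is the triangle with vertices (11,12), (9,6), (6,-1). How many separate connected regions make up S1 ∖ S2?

S1 ∖ S2 splits into 2 disjoint pieces (area 8.5714, area 11.0769).

2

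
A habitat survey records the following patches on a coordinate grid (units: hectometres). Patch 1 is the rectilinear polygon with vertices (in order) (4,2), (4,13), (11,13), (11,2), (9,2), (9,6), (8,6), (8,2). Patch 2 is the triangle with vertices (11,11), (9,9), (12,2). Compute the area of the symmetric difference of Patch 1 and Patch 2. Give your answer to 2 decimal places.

69.67

|Patch 1| = 73, |Patch 2| = 10, |Patch 1∩Patch 2| = 6.6667.
|Patch 1 △ Patch 2| = |Patch 1| + |Patch 2| − 2·|Patch 1∩Patch 2| = 73 + 10 − 13.3333 = 69.67.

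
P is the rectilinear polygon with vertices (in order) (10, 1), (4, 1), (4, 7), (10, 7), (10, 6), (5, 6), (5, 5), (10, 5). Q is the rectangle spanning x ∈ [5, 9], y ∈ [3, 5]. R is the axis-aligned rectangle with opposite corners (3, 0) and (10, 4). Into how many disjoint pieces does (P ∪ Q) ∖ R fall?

1

(P ∪ Q) ∖ R is a single connected region.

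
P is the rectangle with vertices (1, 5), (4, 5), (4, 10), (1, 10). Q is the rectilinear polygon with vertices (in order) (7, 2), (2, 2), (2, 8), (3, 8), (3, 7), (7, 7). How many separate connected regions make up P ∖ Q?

P ∖ Q is a single connected region.

1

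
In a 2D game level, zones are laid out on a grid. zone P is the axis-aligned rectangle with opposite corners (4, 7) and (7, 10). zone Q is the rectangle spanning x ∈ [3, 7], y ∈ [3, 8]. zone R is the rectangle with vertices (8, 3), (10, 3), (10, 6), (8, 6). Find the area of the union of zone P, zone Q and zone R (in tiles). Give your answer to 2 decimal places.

By inclusion–exclusion:
Individual areas: |zone P| = 9, |zone Q| = 20, |zone R| = 6.
|zone P∩zone Q|: x∈[4,7], y∈[7,8] → 3·1 = 3.
|zone P∩zone R| = 0 (no overlap).
|zone Q∩zone R| = 0 (no overlap).
|zone P∩zone Q∩zone R| = 0.
|zone P ∪ zone Q ∪ zone R| = 35 − 3 + 0 = 32.00.

32.00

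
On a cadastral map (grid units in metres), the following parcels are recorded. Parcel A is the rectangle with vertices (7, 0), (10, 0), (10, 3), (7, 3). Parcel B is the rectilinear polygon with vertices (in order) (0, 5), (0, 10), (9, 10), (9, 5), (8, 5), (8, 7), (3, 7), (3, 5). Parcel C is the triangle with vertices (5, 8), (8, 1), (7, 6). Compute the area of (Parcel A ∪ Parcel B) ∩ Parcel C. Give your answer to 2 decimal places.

0.74

|Parcel A ∪ Parcel B| = 44.
|(Parcel A ∪ Parcel B) ∩ Parcel C| = 0.74.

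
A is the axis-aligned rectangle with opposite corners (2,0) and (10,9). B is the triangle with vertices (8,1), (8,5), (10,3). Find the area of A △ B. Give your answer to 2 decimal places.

68.00

|A| = 72, |B| = 4, |A∩B| = 4.
|A △ B| = |A| + |B| − 2·|A∩B| = 72 + 4 − 8 = 68.00.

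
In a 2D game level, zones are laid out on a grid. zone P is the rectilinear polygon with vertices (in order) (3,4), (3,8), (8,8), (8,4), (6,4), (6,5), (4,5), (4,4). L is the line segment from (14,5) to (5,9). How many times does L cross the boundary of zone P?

2

The segment meets the boundary at (7.25,8), (8,7.667).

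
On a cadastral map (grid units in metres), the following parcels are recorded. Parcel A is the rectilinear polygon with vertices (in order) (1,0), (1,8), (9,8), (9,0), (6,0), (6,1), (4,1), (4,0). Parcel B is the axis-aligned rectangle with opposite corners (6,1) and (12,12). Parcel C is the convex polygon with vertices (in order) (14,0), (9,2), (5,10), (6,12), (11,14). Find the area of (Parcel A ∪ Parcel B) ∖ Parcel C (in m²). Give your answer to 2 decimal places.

|Parcel A ∪ Parcel B| = 107.
|(Parcel A ∪ Parcel B) ∩ Parcel C| = 51.9881.
|(Parcel A ∪ Parcel B) ∖ Parcel C| = 107 − 51.9881 = 55.01.

55.01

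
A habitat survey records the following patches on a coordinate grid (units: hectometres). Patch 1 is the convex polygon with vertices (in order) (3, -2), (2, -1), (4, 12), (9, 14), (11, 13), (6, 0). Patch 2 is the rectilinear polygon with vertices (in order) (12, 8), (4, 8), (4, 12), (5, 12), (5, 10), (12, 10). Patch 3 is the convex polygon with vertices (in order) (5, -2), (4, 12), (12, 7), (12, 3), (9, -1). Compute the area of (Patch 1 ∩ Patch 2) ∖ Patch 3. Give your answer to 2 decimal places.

|Patch 1 ∩ Patch 2| = 12.9231.
|(Patch 1 ∩ Patch 2) ∩ Patch 3| = 10.275.
|(Patch 1 ∩ Patch 2) ∖ Patch 3| = 12.9231 − 10.275 = 2.65.

2.65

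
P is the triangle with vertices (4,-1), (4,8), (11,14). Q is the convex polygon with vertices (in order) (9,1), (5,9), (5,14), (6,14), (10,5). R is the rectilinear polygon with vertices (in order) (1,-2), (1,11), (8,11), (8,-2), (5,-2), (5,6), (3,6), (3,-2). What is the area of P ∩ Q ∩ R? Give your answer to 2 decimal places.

The intersection is the polygon with vertices (8,9.5), (8,7.571), (6.897,5.207), (5.05,8.9), (7.379,10.897).
By the shoelace formula its area is 9.31.

9.31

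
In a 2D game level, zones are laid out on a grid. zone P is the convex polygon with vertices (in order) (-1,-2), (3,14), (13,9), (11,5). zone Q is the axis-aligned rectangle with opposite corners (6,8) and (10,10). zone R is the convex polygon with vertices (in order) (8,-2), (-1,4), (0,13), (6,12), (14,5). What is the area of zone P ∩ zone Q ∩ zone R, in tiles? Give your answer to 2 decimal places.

The intersection is the polygon with vertices (6,10), (8.286,10), (10,8.5), (10,8), (6,8).
By the shoelace formula its area is 6.71.

6.71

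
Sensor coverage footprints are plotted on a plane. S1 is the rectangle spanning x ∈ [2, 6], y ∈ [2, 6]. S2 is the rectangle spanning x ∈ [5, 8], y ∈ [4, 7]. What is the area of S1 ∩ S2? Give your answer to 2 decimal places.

|S1∩S2|: x∈[5,6], y∈[4,6] → 1·2 = 2.

2.00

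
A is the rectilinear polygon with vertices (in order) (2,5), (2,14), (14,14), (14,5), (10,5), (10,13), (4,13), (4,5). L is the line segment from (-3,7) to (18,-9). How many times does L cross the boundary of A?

0

The segment lies entirely outside A and never meets its boundary.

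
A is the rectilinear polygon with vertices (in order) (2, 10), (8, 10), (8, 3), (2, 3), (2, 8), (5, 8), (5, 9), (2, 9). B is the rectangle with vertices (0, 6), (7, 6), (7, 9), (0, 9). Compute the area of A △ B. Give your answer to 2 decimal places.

|A| = 39, |B| = 21, |A∩B| = 12.
|A △ B| = |A| + |B| − 2·|A∩B| = 39 + 21 − 24 = 36.00.

36.00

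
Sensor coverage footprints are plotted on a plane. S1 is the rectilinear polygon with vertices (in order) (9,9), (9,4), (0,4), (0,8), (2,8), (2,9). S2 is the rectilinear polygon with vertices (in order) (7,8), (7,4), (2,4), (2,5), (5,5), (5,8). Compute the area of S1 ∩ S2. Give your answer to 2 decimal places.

The intersection is the polygon with vertices (2,4), (2,5), (5,5), (5,8), (7,8), (7,4).
By the shoelace formula its area is 11.00.

11.00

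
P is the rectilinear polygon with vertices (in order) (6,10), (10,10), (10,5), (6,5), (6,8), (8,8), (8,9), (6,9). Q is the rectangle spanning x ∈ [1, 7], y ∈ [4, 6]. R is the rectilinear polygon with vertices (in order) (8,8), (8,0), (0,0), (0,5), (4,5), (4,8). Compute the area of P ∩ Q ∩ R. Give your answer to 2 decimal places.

The intersection is the polygon with vertices (6,6), (7,6), (7,5), (6,5).
By the shoelace formula its area is 1.00.

1.00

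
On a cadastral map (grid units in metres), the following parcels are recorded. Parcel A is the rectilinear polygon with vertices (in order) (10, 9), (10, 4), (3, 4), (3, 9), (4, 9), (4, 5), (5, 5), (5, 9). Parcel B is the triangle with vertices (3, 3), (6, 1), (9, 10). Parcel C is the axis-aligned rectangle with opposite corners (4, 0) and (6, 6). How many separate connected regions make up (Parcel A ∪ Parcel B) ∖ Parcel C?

2

(Parcel A ∪ Parcel B) ∖ Parcel C splits into 2 disjoint pieces (area 24.7619, area 5.9048).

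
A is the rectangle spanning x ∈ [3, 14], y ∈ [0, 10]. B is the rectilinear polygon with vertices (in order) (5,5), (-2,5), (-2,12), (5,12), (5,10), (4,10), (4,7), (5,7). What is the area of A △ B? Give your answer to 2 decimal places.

|A| = 110, |B| = 46, |A∩B| = 7.
|A △ B| = |A| + |B| − 2·|A∩B| = 110 + 46 − 14 = 142.00.

142.00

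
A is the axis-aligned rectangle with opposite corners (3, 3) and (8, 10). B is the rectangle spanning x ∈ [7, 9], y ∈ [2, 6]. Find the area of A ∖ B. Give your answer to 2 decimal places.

|A∩B|: x∈[7,8], y∈[3,6] → 1·3 = 3.
|A| = 35.
|A ∖ B| = |A| − |A∩B| = 35 − 3 = 32.00.

32.00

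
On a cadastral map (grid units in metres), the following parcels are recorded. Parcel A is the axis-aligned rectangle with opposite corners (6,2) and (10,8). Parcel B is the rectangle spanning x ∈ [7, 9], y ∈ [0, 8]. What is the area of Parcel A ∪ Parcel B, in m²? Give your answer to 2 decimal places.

By inclusion–exclusion:
Individual areas: |Parcel A| = 24, |Parcel B| = 16.
|Parcel A∩Parcel B|: x∈[7,9], y∈[2,8] → 2·6 = 12.
|Parcel A ∪ Parcel B| = 40 − 12 = 28.00.

28.00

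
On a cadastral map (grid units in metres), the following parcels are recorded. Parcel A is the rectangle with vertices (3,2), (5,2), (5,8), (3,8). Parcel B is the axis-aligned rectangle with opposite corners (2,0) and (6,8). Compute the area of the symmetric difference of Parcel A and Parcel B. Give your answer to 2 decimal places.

20.00

|Parcel A∩Parcel B|: x∈[3,5], y∈[2,8] → 2·6 = 12.
|Parcel A △ Parcel B| = |Parcel A| + |Parcel B| − 2·|Parcel A∩Parcel B| = 12 + 32 − 24 = 20.00.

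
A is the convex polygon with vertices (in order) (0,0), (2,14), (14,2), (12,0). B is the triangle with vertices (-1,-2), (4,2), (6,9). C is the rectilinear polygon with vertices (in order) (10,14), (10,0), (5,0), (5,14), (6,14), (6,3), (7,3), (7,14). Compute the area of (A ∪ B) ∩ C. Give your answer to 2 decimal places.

36.00

The region (A ∪ B) ∩ C is the polygon with vertices (6,10), (6,3), (7,3), (7,9), (10,6), (10,0), (5,0), (5,11).
By the shoelace formula its area is 36.00.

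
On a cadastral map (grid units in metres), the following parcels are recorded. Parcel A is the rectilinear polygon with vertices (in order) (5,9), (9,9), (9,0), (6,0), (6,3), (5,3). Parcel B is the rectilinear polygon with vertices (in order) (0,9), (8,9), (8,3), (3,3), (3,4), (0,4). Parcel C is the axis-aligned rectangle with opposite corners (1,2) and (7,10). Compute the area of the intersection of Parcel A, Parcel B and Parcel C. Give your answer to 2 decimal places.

The intersection is the polygon with vertices (6,3), (5,3), (5,9), (7,9), (7,3).
By the shoelace formula its area is 12.00.

12.00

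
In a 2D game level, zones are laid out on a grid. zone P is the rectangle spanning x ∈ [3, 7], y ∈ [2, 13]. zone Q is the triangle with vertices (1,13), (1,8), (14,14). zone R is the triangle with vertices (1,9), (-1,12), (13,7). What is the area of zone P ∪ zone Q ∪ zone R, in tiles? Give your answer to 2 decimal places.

By inclusion–exclusion:
Individual areas: |zone P| = 44, |zone Q| = 32.5, |zone R| = 16.
|zone P∩zone Q| = 12.6154.
|zone P∩zone R| = 6.0952.
|zone Q∩zone R| = 5.7976.
|zone P∩zone Q∩zone R| = 1.6594.
|zone P ∪ zone Q ∪ zone R| = 92.5 − 24.5082 + 1.6594 = 69.65.

69.65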